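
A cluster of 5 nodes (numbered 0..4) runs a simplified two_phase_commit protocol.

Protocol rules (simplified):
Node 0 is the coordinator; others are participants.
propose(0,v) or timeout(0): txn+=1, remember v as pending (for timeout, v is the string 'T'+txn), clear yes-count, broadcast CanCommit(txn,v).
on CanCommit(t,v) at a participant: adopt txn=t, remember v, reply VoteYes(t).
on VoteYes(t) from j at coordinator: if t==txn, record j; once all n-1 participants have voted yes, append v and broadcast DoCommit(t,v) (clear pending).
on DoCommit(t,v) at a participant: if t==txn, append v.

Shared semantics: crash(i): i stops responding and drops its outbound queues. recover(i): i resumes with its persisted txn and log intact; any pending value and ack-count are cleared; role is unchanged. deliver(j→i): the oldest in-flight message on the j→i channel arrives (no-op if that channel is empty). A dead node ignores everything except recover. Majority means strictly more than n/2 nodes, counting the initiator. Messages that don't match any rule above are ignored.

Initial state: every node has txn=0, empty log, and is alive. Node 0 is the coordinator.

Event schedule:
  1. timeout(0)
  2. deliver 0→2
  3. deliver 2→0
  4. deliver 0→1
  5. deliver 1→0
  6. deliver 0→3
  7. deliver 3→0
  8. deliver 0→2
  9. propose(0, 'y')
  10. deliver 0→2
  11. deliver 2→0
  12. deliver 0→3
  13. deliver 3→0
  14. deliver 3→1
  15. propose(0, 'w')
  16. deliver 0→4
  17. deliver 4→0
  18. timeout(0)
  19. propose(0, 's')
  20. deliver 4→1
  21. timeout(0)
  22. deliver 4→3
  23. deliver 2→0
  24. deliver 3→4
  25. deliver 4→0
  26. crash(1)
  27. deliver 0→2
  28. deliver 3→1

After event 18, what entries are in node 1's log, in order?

empty

after 1 — timeout(0): n0:coor/t1/[-]
after 2 — deliver 0→2: n2:part/t1/[-]
after 3 — deliver 2→0: ·
after 4 — deliver 0→1: n1:part/t1/[-]
after 5 — deliver 1→0: ·
after 6 — deliver 0→3: n3:part/t1/[-]
after 7 — deliver 3→0: ·
after 8 — deliver 0→2: ·
after 9 — propose(0,'y'): n0:coor/t2/[-]
after 10 — deliver 0→2: n2:part/t2/[-]
after 11 — deliver 2→0: ·
after 12 — deliver 0→3: n3:part/t2/[-]
after 13 — deliver 3→0: ·
after 14 — deliver 3→1: ·
after 15 — propose(0,'w'): n0:coor/t3/[-]
after 16 — deliver 0→4: n4:part/t1/[-]
after 17 — deliver 4→0: ·
after 18 — timeout(0): n0:coor/t4/[-]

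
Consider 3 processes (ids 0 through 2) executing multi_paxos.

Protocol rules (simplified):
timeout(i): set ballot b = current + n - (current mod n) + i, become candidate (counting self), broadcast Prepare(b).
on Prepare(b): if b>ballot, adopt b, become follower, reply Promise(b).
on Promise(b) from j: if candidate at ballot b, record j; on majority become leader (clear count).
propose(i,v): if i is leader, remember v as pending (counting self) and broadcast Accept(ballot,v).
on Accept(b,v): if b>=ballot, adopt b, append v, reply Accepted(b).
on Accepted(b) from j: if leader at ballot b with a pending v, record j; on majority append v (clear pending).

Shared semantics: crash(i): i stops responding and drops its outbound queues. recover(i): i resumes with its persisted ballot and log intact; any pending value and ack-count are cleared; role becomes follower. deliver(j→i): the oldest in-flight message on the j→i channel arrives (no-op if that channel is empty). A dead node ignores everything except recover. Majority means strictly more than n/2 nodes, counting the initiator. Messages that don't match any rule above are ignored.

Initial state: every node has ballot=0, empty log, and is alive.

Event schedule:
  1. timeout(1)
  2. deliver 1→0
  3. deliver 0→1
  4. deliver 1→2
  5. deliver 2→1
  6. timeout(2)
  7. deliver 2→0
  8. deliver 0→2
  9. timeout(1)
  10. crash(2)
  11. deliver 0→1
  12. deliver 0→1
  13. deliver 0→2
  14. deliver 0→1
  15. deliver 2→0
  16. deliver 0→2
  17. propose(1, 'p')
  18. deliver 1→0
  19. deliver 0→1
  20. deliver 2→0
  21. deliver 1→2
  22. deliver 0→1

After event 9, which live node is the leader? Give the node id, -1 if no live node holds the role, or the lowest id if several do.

2

[1] timeout(1) → N1(cand b4 [-])
[2] deliver 1→0 → N0(foll b4 [-])
[3] deliver 0→1 → N1(lead b4 [-])
[4] deliver 1→2 → N2(foll b4 [-])
[5] deliver 2→1 → ∅
[6] timeout(2) → N2(cand b8 [-])
[7] deliver 2→0 → N0(foll b8 [-])
[8] deliver 0→2 → N2(lead b8 [-])
[9] timeout(1) → N1(cand b7 [-])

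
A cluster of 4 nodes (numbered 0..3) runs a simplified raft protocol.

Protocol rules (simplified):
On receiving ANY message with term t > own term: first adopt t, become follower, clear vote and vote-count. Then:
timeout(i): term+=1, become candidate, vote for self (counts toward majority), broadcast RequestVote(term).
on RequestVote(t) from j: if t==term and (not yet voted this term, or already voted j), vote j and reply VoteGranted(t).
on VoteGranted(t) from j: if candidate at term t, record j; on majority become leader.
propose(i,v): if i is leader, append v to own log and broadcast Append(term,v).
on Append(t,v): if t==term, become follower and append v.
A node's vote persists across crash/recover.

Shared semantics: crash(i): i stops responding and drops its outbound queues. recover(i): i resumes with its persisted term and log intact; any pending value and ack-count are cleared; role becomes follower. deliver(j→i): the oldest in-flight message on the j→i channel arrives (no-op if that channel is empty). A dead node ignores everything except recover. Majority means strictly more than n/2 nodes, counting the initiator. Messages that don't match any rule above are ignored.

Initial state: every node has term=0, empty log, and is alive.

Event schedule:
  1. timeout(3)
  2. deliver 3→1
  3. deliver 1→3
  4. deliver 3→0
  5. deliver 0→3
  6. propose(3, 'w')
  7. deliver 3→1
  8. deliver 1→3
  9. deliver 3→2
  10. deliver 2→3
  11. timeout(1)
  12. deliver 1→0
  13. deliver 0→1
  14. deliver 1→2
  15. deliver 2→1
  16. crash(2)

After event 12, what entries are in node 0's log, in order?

empty

after 1 — timeout(3): n3:cand/t1/[-]
after 2 — deliver 3→1: n1:foll/t1/[-]
after 3 — deliver 1→3: ·
after 4 — deliver 3→0: n0:foll/t1/[-]
after 5 — deliver 0→3: n3:lead/t1/[-]
after 6 — propose(3,'w'): n3:lead/t1/[w]
after 7 — deliver 3→1: n1:foll/t1/[w]
after 8 — deliver 1→3: ·
after 9 — deliver 3→2: n2:foll/t1/[-]
after 10 — deliver 2→3: ·
after 11 — timeout(1): n1:cand/t2/[w]
after 12 — deliver 1→0: n0:foll/t2/[-]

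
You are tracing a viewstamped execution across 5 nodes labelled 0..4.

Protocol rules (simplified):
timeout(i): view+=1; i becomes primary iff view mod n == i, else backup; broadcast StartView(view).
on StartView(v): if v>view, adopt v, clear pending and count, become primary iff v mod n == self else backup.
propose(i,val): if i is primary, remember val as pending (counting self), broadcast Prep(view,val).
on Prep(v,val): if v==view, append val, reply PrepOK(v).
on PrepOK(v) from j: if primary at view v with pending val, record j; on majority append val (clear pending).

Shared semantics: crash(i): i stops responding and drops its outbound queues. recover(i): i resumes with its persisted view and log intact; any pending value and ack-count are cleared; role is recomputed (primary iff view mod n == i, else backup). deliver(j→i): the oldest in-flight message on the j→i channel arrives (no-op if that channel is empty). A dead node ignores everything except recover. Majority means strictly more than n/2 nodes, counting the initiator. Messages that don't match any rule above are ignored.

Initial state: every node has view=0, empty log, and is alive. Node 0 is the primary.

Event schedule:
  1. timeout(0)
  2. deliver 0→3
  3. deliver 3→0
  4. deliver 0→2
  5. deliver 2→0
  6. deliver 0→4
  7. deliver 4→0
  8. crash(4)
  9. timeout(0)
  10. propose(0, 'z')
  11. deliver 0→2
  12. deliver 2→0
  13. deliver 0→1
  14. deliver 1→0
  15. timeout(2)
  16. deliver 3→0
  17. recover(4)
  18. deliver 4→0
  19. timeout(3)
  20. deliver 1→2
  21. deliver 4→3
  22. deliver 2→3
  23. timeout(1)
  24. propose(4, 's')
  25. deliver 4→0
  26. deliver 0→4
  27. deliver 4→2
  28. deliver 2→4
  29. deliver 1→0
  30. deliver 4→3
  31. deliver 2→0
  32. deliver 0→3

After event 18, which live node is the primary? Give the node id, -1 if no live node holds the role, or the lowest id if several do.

1

after 1 — timeout(0): n0:back/v1/[-]
after 2 — deliver 0→3: n3:back/v1/[-]
after 3 — deliver 3→0: ·
after 4 — deliver 0→2: n2:back/v1/[-]
after 5 — deliver 2→0: ·
after 6 — deliver 0→4: n4:back/v1/[-]
after 7 — deliver 4→0: ·
after 8 — crash(4): n4:✗back/v1/[-]
after 9 — timeout(0): n0:back/v2/[-]
after 10 — propose(0,'z'): ·
after 11 — deliver 0→2: n2:prim/v2/[-]
after 12 — deliver 2→0: ·
after 13 — deliver 0→1: n1:prim/v1/[-]
after 14 — deliver 1→0: ·
after 15 — timeout(2): n2:back/v3/[-]
after 16 — deliver 3→0: ·
after 17 — recover(4): n4:back/v1/[-]
after 18 — deliver 4→0: ·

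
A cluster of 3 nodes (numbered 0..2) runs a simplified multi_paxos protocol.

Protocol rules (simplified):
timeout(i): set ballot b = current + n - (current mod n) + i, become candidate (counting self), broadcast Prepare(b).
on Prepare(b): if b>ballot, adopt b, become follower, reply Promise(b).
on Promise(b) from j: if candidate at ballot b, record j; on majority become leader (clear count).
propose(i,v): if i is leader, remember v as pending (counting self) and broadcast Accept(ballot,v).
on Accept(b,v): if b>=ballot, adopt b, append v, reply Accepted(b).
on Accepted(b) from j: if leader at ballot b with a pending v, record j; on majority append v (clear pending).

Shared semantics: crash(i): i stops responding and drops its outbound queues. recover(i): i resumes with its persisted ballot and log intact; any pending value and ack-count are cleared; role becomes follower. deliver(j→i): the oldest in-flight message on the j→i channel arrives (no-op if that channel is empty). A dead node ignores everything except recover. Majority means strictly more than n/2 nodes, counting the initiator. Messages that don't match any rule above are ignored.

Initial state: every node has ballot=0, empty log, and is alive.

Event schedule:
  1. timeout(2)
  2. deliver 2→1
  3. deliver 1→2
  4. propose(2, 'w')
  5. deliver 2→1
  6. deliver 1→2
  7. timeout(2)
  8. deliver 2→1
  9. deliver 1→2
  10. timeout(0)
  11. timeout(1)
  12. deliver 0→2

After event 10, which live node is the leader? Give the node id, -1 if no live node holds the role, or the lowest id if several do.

2

1. timeout(2):  <2:cand b5 ->
2. deliver 2→1:  <1:foll b5 ->
3. deliver 1→2:  <2:lead b5 ->
4. propose(2,'w'):  nop
5. deliver 2→1:  <1:foll b5 w>
6. deliver 1→2:  <2:lead b5 w>
7. timeout(2):  <2:cand b8 w>
8. deliver 2→1:  <1:foll b8 w>
9. deliver 1→2:  <2:lead b8 w>
10. timeout(0):  <0:cand b3 ->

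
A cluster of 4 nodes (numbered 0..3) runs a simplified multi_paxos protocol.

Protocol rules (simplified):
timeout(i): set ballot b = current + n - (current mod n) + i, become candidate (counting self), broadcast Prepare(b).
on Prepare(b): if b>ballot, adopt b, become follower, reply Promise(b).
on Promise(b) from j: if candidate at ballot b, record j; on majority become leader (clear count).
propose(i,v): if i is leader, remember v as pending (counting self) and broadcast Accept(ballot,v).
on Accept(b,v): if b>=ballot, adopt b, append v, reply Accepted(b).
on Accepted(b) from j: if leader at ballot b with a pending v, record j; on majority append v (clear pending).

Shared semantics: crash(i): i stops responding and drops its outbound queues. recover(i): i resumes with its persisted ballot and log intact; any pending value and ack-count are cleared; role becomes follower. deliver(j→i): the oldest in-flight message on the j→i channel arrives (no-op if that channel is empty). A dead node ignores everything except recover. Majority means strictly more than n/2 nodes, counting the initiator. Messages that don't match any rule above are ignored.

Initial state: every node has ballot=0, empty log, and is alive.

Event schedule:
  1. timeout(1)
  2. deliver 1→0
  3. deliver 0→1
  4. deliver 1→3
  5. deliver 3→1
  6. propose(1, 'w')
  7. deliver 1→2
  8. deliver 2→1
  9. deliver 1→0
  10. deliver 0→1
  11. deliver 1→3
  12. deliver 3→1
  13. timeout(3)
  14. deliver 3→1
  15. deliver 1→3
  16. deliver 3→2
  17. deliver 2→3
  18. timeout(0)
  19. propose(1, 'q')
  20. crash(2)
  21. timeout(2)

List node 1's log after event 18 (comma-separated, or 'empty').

e1 timeout(1): 1[cand,b=5,-]
e2 deliver 1→0: 0[foll,b=5,-]
e3 deliver 0→1: ·
e4 deliver 1→3: 3[foll,b=5,-]
e5 deliver 3→1: 1[lead,b=5,-]
e6 propose(1,'w'): ·
e7 deliver 1→2: 2[foll,b=5,-]
e8 deliver 2→1: ·
e9 deliver 1→0: 0[foll,b=5,w]
e10 deliver 0→1: ·
e11 deliver 1→3: 3[foll,b=5,w]
e12 deliver 3→1: 1[lead,b=5,w]
e13 timeout(3): 3[cand,b=11,w]
e14 deliver 3→1: 1[foll,b=11,w]
e15 deliver 1→3: ·
e16 deliver 3→2: 2[foll,b=11,-]
e17 deliver 2→3: 3[lead,b=11,w]
e18 timeout(0): 0[cand,b=8,w]

w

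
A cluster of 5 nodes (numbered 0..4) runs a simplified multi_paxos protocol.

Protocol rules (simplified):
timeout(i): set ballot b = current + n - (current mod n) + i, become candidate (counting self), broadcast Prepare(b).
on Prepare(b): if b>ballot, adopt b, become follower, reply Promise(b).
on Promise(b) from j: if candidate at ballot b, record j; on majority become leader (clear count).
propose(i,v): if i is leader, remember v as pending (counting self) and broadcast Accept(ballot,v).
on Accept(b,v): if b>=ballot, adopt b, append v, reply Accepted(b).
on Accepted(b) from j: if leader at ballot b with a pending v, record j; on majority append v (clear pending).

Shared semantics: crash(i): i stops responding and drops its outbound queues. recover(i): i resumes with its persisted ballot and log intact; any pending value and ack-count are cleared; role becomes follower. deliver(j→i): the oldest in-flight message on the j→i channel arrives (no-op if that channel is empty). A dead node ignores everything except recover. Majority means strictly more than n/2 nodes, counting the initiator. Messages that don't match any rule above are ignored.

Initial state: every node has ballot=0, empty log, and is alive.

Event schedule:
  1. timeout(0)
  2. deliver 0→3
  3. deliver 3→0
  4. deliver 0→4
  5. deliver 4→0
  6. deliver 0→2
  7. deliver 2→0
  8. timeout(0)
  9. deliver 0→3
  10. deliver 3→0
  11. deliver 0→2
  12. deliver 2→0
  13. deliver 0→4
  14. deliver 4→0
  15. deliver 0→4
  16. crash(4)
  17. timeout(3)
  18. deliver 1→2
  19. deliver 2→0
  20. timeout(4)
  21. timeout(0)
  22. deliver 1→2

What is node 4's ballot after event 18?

step 1 timeout(0): 0={cand,b=5,log=-}
step 2 deliver 0→3: 3={foll,b=5,log=-}
step 3 deliver 3→0: —
step 4 deliver 0→4: 4={foll,b=5,log=-}
step 5 deliver 4→0: 0={lead,b=5,log=-}
step 6 deliver 0→2: 2={foll,b=5,log=-}
step 7 deliver 2→0: —
step 8 timeout(0): 0={cand,b=10,log=-}
step 9 deliver 0→3: 3={foll,b=10,log=-}
step 10 deliver 3→0: —
step 11 deliver 0→2: 2={foll,b=10,log=-}
step 12 deliver 2→0: 0={lead,b=10,log=-}
step 13 deliver 0→4: 4={foll,b=10,log=-}
step 14 deliver 4→0: —
step 15 deliver 0→4: —
step 16 crash(4): 4={✗foll,b=10,log=-}
step 17 timeout(3): 3={cand,b=18,log=-}
step 18 deliver 1→2: —

10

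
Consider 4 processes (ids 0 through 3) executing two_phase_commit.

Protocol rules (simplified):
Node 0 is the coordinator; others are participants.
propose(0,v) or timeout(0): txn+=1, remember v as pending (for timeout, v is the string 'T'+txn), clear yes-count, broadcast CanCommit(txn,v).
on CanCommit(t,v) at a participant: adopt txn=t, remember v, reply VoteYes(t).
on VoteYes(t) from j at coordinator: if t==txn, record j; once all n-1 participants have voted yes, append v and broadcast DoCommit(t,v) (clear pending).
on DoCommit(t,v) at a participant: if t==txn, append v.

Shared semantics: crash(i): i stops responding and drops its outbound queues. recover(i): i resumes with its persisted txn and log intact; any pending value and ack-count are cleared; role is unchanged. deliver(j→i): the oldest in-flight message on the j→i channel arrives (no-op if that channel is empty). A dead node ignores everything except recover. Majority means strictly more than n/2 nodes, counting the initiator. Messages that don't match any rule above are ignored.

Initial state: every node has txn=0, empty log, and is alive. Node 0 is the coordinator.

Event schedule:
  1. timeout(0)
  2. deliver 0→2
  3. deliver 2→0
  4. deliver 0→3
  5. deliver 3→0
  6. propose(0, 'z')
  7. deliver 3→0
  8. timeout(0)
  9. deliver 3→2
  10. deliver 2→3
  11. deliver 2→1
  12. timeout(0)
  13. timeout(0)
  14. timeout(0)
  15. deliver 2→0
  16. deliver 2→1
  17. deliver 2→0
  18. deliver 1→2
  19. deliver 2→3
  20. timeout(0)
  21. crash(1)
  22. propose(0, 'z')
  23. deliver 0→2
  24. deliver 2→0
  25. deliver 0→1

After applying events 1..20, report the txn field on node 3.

e1 timeout(0): 0[coor,t=1,-]
e2 deliver 0→2: 2[part,t=1,-]
e3 deliver 2→0: ·
e4 deliver 0→3: 3[part,t=1,-]
e5 deliver 3→0: ·
e6 propose(0,'z'): 0[coor,t=2,-]
e7 deliver 3→0: ·
e8 timeout(0): 0[coor,t=3,-]
e9 deliver 3→2: ·
e10 deliver 2→3: ·
e11 deliver 2→1: ·
e12 timeout(0): 0[coor,t=4,-]
e13 timeout(0): 0[coor,t=5,-]
e14 timeout(0): 0[coor,t=6,-]
e15 deliver 2→0: ·
e16 deliver 2→1: ·
e17 deliver 2→0: ·
e18 deliver 1→2: ·
e19 deliver 2→3: ·
e20 timeout(0): 0[coor,t=7,-]

1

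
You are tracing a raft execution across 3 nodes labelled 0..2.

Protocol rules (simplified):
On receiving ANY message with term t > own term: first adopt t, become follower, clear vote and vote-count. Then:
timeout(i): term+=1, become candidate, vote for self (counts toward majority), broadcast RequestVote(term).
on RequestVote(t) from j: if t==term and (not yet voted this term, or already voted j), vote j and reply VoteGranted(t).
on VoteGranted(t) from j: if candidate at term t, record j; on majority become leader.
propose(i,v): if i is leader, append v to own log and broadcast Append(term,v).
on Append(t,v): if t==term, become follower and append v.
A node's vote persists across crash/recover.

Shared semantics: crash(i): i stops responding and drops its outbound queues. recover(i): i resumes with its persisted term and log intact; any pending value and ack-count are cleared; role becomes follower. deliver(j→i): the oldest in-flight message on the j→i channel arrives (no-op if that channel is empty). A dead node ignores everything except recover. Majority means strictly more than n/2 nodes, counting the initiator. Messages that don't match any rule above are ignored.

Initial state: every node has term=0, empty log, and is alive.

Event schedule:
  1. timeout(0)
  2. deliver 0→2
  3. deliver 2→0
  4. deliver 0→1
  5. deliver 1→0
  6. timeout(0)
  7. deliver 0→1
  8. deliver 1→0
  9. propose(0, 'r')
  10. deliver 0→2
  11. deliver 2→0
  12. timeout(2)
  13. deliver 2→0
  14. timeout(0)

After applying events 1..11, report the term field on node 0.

2

after 1 — timeout(0): n0:cand/t1/[-]
after 2 — deliver 0→2: n2:foll/t1/[-]
after 3 — deliver 2→0: n0:lead/t1/[-]
after 4 — deliver 0→1: n1:foll/t1/[-]
after 5 — deliver 1→0: ·
after 6 — timeout(0): n0:cand/t2/[-]
after 7 — deliver 0→1: n1:foll/t2/[-]
after 8 — deliver 1→0: n0:lead/t2/[-]
after 9 — propose(0,'r'): n0:lead/t2/[r]
after 10 — deliver 0→2: n2:foll/t2/[-]
after 11 — deliver 2→0: ·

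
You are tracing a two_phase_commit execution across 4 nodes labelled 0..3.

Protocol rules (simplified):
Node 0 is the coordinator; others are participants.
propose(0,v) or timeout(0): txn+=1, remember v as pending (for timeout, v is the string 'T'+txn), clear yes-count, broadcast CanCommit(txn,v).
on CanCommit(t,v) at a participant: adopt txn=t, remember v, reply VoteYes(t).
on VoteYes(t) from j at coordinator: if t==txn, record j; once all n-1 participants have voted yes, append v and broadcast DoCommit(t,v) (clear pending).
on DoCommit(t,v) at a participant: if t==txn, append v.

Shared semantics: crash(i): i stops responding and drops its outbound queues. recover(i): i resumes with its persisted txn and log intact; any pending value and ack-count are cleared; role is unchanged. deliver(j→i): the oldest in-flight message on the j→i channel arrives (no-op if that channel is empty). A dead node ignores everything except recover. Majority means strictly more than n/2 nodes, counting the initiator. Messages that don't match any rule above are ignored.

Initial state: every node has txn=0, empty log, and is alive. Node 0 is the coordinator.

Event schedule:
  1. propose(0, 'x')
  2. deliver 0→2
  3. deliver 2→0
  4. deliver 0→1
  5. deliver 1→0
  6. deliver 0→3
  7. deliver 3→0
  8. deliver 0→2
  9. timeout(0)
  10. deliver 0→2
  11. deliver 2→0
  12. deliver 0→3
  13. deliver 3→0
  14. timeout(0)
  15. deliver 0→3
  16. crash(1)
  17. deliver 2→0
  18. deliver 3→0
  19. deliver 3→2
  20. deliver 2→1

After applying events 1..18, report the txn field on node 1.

1. propose(0,'x'):  <0:coor t1 ->
2. deliver 0→2:  <2:part t1 ->
3. deliver 2→0:  nop
4. deliver 0→1:  <1:part t1 ->
5. deliver 1→0:  nop
6. deliver 0→3:  <3:part t1 ->
7. deliver 3→0:  <0:coor t1 x>
8. deliver 0→2:  <2:part t1 x>
9. timeout(0):  <0:coor t2 x>
10. deliver 0→2:  <2:part t2 x>
11. deliver 2→0:  nop
12. deliver 0→3:  <3:part t1 x>
13. deliver 3→0:  nop
14. timeout(0):  <0:coor t3 x>
15. deliver 0→3:  <3:part t2 x>
16. crash(1):  <1:✗part t1 ->
17. deliver 2→0:  nop
18. deliver 3→0:  nop

1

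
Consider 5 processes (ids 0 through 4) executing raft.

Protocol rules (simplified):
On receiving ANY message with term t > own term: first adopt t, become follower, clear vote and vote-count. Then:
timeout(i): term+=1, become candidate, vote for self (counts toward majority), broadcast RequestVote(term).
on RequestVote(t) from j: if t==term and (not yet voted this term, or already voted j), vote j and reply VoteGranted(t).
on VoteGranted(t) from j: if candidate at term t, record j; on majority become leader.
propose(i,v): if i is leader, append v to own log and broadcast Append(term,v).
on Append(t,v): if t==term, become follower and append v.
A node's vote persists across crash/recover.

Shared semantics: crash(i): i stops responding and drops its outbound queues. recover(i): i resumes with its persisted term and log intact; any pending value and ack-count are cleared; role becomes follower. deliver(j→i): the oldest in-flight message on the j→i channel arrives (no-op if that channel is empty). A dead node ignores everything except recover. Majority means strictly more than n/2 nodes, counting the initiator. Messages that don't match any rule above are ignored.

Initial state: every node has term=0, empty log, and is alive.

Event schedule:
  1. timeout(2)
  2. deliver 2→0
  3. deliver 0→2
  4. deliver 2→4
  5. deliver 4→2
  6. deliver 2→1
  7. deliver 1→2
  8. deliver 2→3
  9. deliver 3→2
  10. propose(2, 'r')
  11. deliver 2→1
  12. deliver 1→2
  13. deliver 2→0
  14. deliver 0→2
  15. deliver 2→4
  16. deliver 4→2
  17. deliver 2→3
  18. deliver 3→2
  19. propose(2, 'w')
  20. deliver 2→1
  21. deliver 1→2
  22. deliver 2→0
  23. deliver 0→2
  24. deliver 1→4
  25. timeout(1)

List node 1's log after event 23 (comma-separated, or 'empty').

r,w

after 1 — timeout(2): n2:cand/t1/[-]
after 2 — deliver 2→0: n0:foll/t1/[-]
after 3 — deliver 0→2: ·
after 4 — deliver 2→4: n4:foll/t1/[-]
after 5 — deliver 4→2: n2:lead/t1/[-]
after 6 — deliver 2→1: n1:foll/t1/[-]
after 7 — deliver 1→2: ·
after 8 — deliver 2→3: n3:foll/t1/[-]
after 9 — deliver 3→2: ·
after 10 — propose(2,'r'): n2:lead/t1/[r]
after 11 — deliver 2→1: n1:foll/t1/[r]
after 12 — deliver 1→2: ·
after 13 — deliver 2→0: n0:foll/t1/[r]
after 14 — deliver 0→2: ·
after 15 — deliver 2→4: n4:foll/t1/[r]
after 16 — deliver 4→2: ·
after 17 — deliver 2→3: n3:foll/t1/[r]
after 18 — deliver 3→2: ·
after 19 — propose(2,'w'): n2:lead/t1/[r,w]
after 20 — deliver 2→1: n1:foll/t1/[r,w]
after 21 — deliver 1→2: ·
after 22 — deliver 2→0: n0:foll/t1/[r,w]
after 23 — deliver 0→2: ·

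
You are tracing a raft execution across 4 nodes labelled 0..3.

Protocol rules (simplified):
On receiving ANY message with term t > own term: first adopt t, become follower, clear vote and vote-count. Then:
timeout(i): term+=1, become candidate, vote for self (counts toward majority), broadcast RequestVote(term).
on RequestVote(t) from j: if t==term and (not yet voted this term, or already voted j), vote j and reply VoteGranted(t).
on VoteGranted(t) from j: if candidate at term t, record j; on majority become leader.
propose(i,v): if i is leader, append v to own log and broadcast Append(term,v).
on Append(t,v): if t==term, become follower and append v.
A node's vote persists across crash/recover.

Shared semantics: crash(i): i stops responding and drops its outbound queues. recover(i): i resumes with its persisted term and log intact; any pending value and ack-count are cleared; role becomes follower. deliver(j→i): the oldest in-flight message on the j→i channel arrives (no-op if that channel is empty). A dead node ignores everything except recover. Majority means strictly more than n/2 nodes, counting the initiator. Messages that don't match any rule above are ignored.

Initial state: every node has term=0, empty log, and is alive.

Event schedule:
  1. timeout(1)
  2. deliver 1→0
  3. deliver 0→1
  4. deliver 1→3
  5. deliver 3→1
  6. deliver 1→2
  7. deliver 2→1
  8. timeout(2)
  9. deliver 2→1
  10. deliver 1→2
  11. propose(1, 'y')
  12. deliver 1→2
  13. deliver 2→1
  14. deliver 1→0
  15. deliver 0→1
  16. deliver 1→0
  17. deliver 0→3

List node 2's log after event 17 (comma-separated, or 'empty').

empty

after 1 — timeout(1): n1:cand/t1/[-]
after 2 — deliver 1→0: n0:foll/t1/[-]
after 3 — deliver 0→1: ·
after 4 — deliver 1→3: n3:foll/t1/[-]
after 5 — deliver 3→1: n1:lead/t1/[-]
after 6 — deliver 1→2: n2:foll/t1/[-]
after 7 — deliver 2→1: ·
after 8 — timeout(2): n2:cand/t2/[-]
after 9 — deliver 2→1: n1:foll/t2/[-]
after 10 — deliver 1→2: ·
after 11 — propose(1,'y'): ·
after 12 — deliver 1→2: ·
after 13 — deliver 2→1: ·
after 14 — deliver 1→0: ·
after 15 — deliver 0→1: ·
after 16 — deliver 1→0: ·
after 17 — deliver 0→3: ·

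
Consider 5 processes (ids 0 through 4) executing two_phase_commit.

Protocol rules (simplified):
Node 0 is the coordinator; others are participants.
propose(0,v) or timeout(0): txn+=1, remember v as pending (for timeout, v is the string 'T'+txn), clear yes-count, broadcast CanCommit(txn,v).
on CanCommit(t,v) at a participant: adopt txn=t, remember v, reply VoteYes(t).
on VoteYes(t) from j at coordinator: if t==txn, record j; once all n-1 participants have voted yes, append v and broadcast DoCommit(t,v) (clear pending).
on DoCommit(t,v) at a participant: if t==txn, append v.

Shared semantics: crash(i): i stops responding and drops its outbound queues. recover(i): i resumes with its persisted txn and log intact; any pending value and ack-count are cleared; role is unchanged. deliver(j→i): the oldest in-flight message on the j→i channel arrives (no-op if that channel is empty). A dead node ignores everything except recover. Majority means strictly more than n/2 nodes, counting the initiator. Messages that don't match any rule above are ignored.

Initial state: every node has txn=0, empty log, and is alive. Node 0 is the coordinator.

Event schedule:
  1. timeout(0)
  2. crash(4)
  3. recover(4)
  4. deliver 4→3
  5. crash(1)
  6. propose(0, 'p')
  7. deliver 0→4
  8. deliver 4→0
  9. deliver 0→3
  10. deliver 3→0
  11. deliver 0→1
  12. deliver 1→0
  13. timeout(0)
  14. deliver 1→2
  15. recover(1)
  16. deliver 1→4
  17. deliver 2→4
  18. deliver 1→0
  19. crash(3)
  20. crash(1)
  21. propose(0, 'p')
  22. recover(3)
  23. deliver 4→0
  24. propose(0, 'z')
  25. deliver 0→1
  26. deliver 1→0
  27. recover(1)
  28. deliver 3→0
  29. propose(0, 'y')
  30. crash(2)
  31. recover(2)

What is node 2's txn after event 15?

0

1. timeout(0):  <0:coor t1 ->
2. crash(4):  <4:✗part t0 ->
3. recover(4):  <4:part t0 ->
4. deliver 4→3:  nop
5. crash(1):  <1:✗part t0 ->
6. propose(0,'p'):  <0:coor t2 ->
7. deliver 0→4:  <4:part t1 ->
8. deliver 4→0:  nop
9. deliver 0→3:  <3:part t1 ->
10. deliver 3→0:  nop
11. deliver 0→1:  nop
12. deliver 1→0:  nop
13. timeout(0):  <0:coor t3 ->
14. deliver 1→2:  nop
15. recover(1):  <1:part t0 ->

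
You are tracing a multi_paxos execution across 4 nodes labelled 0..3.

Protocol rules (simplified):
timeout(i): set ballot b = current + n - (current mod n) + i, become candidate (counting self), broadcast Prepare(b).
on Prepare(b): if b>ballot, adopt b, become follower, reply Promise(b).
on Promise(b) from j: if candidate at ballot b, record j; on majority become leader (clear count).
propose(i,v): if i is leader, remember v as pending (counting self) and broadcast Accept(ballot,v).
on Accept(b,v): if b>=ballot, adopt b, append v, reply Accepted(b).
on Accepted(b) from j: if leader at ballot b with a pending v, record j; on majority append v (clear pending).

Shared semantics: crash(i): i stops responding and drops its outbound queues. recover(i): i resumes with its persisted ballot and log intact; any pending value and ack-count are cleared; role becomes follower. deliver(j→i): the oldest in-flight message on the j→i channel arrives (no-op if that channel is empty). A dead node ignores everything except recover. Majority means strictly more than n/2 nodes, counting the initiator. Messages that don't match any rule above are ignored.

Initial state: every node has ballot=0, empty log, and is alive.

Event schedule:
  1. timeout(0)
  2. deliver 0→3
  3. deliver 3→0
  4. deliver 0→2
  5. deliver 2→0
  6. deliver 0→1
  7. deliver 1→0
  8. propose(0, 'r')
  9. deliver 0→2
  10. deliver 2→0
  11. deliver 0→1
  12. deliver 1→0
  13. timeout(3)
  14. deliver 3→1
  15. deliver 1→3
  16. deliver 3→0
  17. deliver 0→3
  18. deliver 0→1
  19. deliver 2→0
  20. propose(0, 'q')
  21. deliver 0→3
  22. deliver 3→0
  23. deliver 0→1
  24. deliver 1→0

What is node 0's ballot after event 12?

4

1. timeout(0):  <0:cand b4 ->
2. deliver 0→3:  <3:foll b4 ->
3. deliver 3→0:  nop
4. deliver 0→2:  <2:foll b4 ->
5. deliver 2→0:  <0:lead b4 ->
6. deliver 0→1:  <1:foll b4 ->
7. deliver 1→0:  nop
8. propose(0,'r'):  nop
9. deliver 0→2:  <2:foll b4 r>
10. deliver 2→0:  nop
11. deliver 0→1:  <1:foll b4 r>
12. deliver 1→0:  <0:lead b4 r>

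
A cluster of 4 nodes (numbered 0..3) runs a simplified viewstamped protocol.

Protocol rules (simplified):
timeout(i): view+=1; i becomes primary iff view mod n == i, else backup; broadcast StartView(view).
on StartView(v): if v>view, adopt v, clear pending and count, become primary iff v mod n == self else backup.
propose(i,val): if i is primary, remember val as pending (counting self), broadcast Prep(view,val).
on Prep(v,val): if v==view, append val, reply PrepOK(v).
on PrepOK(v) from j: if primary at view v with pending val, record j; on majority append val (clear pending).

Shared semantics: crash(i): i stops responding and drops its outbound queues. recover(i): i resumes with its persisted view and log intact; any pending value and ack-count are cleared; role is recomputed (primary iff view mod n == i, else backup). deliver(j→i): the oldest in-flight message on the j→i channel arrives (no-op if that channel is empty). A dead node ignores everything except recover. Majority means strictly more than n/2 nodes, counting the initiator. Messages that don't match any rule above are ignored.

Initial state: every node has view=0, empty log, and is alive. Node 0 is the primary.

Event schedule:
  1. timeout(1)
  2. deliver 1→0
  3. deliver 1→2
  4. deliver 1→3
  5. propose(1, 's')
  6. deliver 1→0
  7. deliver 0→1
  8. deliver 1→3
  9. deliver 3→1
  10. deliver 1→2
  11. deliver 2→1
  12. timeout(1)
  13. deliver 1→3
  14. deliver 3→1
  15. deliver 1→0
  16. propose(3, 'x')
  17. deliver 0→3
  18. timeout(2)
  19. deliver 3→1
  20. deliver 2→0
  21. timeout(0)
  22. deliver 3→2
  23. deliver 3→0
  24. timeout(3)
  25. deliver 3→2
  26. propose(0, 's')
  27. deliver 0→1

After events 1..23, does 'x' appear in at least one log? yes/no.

no

[1] timeout(1) → N1(prim v1 [-])
[2] deliver 1→0 → N0(back v1 [-])
[3] deliver 1→2 → N2(back v1 [-])
[4] deliver 1→3 → N3(back v1 [-])
[5] propose(1,'s') → ∅
[6] deliver 1→0 → N0(back v1 [s])
[7] deliver 0→1 → ∅
[8] deliver 1→3 → N3(back v1 [s])
[9] deliver 3→1 → N1(prim v1 [s])
[10] deliver 1→2 → N2(back v1 [s])
[11] deliver 2→1 → ∅
[12] timeout(1) → N1(back v2 [s])
[13] deliver 1→3 → N3(back v2 [s])
[14] deliver 3→1 → ∅
[15] deliver 1→0 → N0(back v2 [s])
[16] propose(3,'x') → ∅
[17] deliver 0→3 → ∅
[18] timeout(2) → N2(prim v2 [s])
[19] deliver 3→1 → ∅
[20] deliver 2→0 → ∅
[21] timeout(0) → N0(back v3 [s])
[22] deliver 3→2 → ∅
[23] deliver 3→0 → ∅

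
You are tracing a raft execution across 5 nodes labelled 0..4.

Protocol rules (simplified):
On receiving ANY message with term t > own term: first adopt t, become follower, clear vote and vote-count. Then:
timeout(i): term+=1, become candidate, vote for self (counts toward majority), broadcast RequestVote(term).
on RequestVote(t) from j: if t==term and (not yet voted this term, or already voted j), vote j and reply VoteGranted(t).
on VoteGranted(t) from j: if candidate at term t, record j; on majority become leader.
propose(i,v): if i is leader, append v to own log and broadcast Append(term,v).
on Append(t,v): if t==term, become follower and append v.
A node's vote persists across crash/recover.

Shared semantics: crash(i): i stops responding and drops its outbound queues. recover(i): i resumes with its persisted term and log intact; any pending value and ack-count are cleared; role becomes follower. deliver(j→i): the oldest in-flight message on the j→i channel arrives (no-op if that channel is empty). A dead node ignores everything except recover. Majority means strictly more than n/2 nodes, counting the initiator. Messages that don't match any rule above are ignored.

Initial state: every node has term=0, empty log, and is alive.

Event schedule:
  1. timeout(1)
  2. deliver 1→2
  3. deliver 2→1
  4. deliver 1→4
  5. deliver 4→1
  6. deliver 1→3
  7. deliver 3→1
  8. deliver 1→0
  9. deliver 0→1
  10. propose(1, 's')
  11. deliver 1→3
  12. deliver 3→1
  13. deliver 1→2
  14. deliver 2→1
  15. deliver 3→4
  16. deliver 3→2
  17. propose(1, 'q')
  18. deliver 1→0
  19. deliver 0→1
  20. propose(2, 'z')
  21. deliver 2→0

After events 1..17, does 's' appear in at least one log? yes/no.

yes

after 1 — timeout(1): n1:cand/t1/[-]
after 2 — deliver 1→2: n2:foll/t1/[-]
after 3 — deliver 2→1: ·
after 4 — deliver 1→4: n4:foll/t1/[-]
after 5 — deliver 4→1: n1:lead/t1/[-]
after 6 — deliver 1→3: n3:foll/t1/[-]
after 7 — deliver 3→1: ·
after 8 — deliver 1→0: n0:foll/t1/[-]
after 9 — deliver 0→1: ·
after 10 — propose(1,'s'): n1:lead/t1/[s]
after 11 — deliver 1→3: n3:foll/t1/[s]
after 12 — deliver 3→1: ·
after 13 — deliver 1→2: n2:foll/t1/[s]
after 14 — deliver 2→1: ·
after 15 — deliver 3→4: ·
after 16 — deliver 3→2: ·
after 17 — propose(1,'q'): n1:lead/t1/[s,q]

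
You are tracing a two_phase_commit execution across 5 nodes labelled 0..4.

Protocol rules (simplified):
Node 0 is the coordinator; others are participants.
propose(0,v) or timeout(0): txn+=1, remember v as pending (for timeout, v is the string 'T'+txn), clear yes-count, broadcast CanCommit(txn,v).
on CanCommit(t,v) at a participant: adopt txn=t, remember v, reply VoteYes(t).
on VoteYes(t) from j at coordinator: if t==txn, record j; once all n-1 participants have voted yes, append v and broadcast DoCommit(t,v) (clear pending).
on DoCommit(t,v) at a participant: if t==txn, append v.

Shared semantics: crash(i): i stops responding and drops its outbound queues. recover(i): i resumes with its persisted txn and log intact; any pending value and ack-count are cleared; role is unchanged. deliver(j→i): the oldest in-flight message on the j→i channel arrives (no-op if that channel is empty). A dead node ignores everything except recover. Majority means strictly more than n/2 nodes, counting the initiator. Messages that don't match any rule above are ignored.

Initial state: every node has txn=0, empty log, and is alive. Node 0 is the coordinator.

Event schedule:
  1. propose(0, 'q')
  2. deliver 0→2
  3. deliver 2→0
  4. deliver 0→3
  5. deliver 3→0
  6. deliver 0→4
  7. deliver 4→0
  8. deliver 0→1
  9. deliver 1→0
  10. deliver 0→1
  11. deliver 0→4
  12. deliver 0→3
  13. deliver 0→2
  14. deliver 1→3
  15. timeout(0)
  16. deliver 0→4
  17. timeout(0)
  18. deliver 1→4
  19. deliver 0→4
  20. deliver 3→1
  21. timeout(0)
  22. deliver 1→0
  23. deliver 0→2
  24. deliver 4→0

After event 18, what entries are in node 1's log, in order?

q

after 1 — propose(0,'q'): n0:coor/t1/[-]
after 2 — deliver 0→2: n2:part/t1/[-]
after 3 — deliver 2→0: ·
after 4 — deliver 0→3: n3:part/t1/[-]
after 5 — deliver 3→0: ·
after 6 — deliver 0→4: n4:part/t1/[-]
after 7 — deliver 4→0: ·
after 8 — deliver 0→1: n1:part/t1/[-]
after 9 — deliver 1→0: n0:coor/t1/[q]
after 10 — deliver 0→1: n1:part/t1/[q]
after 11 — deliver 0→4: n4:part/t1/[q]
after 12 — deliver 0→3: n3:part/t1/[q]
after 13 — deliver 0→2: n2:part/t1/[q]
after 14 — deliver 1→3: ·
after 15 — timeout(0): n0:coor/t2/[q]
after 16 — deliver 0→4: n4:part/t2/[q]
after 17 — timeout(0): n0:coor/t3/[q]
after 18 — deliver 1→4: ·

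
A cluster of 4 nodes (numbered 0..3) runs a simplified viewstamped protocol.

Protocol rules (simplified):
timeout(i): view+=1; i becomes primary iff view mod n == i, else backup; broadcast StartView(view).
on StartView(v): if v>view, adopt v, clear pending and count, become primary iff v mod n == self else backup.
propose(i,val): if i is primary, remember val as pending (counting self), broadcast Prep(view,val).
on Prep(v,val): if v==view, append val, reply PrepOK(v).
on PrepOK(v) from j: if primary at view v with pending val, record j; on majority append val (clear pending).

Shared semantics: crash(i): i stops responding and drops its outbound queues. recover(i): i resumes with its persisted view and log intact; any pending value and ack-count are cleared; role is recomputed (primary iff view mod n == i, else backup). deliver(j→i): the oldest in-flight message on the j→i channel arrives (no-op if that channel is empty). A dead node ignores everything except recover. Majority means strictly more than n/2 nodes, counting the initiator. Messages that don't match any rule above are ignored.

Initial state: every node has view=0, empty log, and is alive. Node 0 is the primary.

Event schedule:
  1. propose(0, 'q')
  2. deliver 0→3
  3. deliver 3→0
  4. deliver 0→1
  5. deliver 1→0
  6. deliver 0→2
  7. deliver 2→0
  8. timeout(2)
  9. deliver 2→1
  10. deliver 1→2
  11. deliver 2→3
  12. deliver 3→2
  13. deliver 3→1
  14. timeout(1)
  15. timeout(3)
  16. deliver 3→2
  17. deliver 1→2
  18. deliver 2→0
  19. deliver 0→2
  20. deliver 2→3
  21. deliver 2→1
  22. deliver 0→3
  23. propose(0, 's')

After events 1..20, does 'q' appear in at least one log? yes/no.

yes

[1] propose(0,'q') → ∅
[2] deliver 0→3 → N3(back v0 [q])
[3] deliver 3→0 → ∅
[4] deliver 0→1 → N1(back v0 [q])
[5] deliver 1→0 → N0(prim v0 [q])
[6] deliver 0→2 → N2(back v0 [q])
[7] deliver 2→0 → ∅
[8] timeout(2) → N2(back v1 [q])
[9] deliver 2→1 → N1(prim v1 [q])
[10] deliver 1→2 → ∅
[11] deliver 2→3 → N3(back v1 [q])
[12] deliver 3→2 → ∅
[13] deliver 3→1 → ∅
[14] timeout(1) → N1(back v2 [q])
[15] timeout(3) → N3(back v2 [q])
[16] deliver 3→2 → N2(prim v2 [q])
[17] deliver 1→2 → ∅
[18] deliver 2→0 → N0(back v1 [q])
[19] deliver 0→2 → ∅
[20] deliver 2→3 → ∅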